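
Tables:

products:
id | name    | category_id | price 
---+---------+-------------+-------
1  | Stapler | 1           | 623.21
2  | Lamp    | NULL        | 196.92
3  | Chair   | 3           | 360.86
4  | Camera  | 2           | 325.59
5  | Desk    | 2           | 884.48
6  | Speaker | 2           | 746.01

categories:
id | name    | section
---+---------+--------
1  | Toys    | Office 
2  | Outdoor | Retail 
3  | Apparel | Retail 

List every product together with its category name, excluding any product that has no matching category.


INNER JOIN keeps only products rows whose category_id matches an id in categories. Walk through each product:
  - product 1 (Stapler): category_id=1 -> matches Toys
  - product 2 (Lamp): category_id=NULL, no match -> dropped
  - product 3 (Chair): category_id=3 -> matches Apparel
  - product 4 (Camera): category_id=2 -> matches Outdoor
  - product 5 (Desk): category_id=2 -> matches Outdoor
  - product 6 (Speaker): category_id=2 -> matches Outdoor
So 1 of 6 rows is dropped.

SQL:
SELECT a.name, b.name AS category
FROM products a
INNER JOIN categories b ON a.category_id = b.id

Result:
name    | category
--------+---------
Stapler | Toys    
Chair   | Apparel 
Camera  | Outdoor 
Desk    | Outdoor 
Speaker | Outdoor 


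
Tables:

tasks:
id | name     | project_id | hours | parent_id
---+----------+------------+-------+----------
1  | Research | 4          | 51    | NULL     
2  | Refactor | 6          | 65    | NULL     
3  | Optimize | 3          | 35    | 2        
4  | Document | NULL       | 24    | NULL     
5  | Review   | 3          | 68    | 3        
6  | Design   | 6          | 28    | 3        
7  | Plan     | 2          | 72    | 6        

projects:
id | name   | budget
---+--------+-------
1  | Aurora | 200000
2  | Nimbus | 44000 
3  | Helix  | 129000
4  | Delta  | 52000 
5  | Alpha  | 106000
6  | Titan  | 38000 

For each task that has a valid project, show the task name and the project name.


INNER JOIN keeps only tasks rows whose project_id matches an id in projects. Walk through each task:
  - task 1 (Research): project_id=4 -> matches Delta
  - task 2 (Refactor): project_id=6 -> matches Titan
  - task 3 (Optimize): project_id=3 -> matches Helix
  - task 4 (Document): project_id=NULL, no match -> dropped
  - task 5 (Review): project_id=3 -> matches Helix
  - task 6 (Design): project_id=6 -> matches Titan
  - task 7 (Plan): project_id=2 -> matches Nimbus
So 1 of 7 rows is dropped.

SQL:
SELECT a.name, b.name AS project
FROM tasks a
INNER JOIN projects b ON a.project_id = b.id

Result:
name     | project
---------+--------
Research | Delta  
Refactor | Titan  
Optimize | Helix  
Review   | Helix  
Design   | Titan  
Plan     | Nimbus 


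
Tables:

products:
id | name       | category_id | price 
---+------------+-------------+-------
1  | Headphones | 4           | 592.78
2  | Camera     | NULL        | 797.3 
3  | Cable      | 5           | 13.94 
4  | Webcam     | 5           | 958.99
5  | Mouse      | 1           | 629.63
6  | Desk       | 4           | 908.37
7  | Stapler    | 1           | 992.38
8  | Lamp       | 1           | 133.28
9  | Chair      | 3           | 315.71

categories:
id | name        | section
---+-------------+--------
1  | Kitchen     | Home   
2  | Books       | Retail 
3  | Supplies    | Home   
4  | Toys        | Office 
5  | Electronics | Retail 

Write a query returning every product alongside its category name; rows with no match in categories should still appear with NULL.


LEFT JOIN keeps every row from products (the left table); where category_id has no match in categories, the category columns become NULL. Walk through each product:
  - product 1 (Headphones): category_id=4 -> matches Toys
  - product 2 (Camera): category_id=NULL, no match -> kept with NULL
  - product 3 (Cable): category_id=5 -> matches Electronics
  - product 4 (Webcam): category_id=5 -> matches Electronics
  - product 5 (Mouse): category_id=1 -> matches Kitchen
  - product 6 (Desk): category_id=4 -> matches Toys
  - product 7 (Stapler): category_id=1 -> matches Kitchen
  - product 8 (Lamp): category_id=1 -> matches Kitchen
  - product 9 (Chair): category_id=3 -> matches Supplies
All 9 rows appear; 1 has NULL category.

SQL:
SELECT a.name, b.name AS category
FROM products a
LEFT JOIN categories b ON a.category_id = b.id

Result:
name       | category   
-----------+------------
Headphones | Toys       
Camera     | NULL       
Cable      | Electronics
Webcam     | Electronics
Mouse      | Kitchen    
Desk       | Toys       
Stapler    | Kitchen    
Lamp       | Kitchen    
Chair      | Supplies   


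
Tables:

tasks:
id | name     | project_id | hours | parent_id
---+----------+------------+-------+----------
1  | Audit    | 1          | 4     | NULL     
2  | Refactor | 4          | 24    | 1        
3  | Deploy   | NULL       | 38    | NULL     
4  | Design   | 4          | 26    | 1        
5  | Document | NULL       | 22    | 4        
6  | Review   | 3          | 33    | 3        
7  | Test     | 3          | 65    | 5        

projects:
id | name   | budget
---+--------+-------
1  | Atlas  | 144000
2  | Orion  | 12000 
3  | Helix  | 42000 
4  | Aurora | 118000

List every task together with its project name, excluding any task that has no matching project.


INNER JOIN keeps only tasks rows whose project_id matches an id in projects. Walk through each task:
  - task 1 (Audit): project_id=1 -> matches Atlas
  - task 2 (Refactor): project_id=4 -> matches Aurora
  - task 3 (Deploy): project_id=NULL, no match -> dropped
  - task 4 (Design): project_id=4 -> matches Aurora
  - task 5 (Document): project_id=NULL, no match -> dropped
  - task 6 (Review): project_id=3 -> matches Helix
  - task 7 (Test): project_id=3 -> matches Helix
So 2 of 7 rows are dropped.

SQL:
SELECT a.name, b.name AS project
FROM tasks a
INNER JOIN projects b ON a.project_id = b.id

Result:
name     | project
---------+--------
Audit    | Atlas  
Refactor | Aurora 
Design   | Aurora 
Review   | Helix  
Test     | Helix  


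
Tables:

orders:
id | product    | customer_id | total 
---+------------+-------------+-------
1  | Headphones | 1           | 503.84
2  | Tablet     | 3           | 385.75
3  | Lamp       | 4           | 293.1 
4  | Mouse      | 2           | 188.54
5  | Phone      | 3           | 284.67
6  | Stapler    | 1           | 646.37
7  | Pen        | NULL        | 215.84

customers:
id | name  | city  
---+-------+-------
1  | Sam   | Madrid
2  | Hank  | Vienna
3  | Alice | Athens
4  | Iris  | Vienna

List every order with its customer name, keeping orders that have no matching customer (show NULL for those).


LEFT JOIN keeps every row from orders (the left table); where customer_id has no match in customers, the customer columns become NULL. Walk through each order:
  - order 1 (Headphones): customer_id=1 -> matches Sam
  - order 2 (Tablet): customer_id=3 -> matches Alice
  - order 3 (Lamp): customer_id=4 -> matches Iris
  - order 4 (Mouse): customer_id=2 -> matches Hank
  - order 5 (Phone): customer_id=3 -> matches Alice
  - order 6 (Stapler): customer_id=1 -> matches Sam
  - order 7 (Pen): customer_id=NULL, no match -> kept with NULL
All 7 rows appear; 1 has NULL customer.

SQL:
SELECT a.product, b.name AS customer
FROM orders a
LEFT JOIN customers b ON a.customer_id = b.id

Result:
product    | customer
-----------+---------
Headphones | Sam     
Tablet     | Alice   
Lamp       | Iris    
Mouse      | Hank    
Phone      | Alice   
Stapler    | Sam     
Pen        | NULL    


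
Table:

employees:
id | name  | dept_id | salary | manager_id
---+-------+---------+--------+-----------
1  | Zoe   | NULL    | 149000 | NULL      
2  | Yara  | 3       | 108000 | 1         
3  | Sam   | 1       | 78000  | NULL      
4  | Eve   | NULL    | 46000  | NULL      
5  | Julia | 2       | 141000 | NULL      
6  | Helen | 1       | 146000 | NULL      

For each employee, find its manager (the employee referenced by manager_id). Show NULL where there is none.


This is a self-join: employees is joined to a second copy of itself, matching each row's manager_id to another row's id. Use LEFT JOIN so rows with manager_id=NULL are kept.
  - employee 1 (Zoe): manager_id=NULL -> NULL
  - employee 2 (Yara): manager_id=1 -> Zoe
  - employee 3 (Sam): manager_id=NULL -> NULL
  - employee 4 (Eve): manager_id=NULL -> NULL
  - employee 5 (Julia): manager_id=NULL -> NULL
  - employee 6 (Helen): manager_id=NULL -> NULL

SQL:
SELECT a.name AS item, b.name AS manager
FROM employees a
LEFT JOIN employees b ON a.manager_id = b.id

Result:
item  | manager
------+--------
Zoe   | NULL   
Yara  | Zoe    
Sam   | NULL   
Eve   | NULL   
Julia | NULL   
Helen | NULL   


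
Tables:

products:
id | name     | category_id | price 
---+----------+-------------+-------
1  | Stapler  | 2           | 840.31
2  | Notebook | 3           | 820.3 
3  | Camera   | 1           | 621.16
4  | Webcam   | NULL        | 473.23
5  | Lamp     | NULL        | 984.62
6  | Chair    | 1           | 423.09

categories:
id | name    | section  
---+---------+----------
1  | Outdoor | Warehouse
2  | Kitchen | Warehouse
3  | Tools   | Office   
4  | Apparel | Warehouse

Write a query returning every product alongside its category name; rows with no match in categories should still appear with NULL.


LEFT JOIN keeps every row from products (the left table); where category_id has no match in categories, the category columns become NULL. Walk through each product:
  - product 1 (Stapler): category_id=2 -> matches Kitchen
  - product 2 (Notebook): category_id=3 -> matches Tools
  - product 3 (Camera): category_id=1 -> matches Outdoor
  - product 4 (Webcam): category_id=NULL, no match -> kept with NULL
  - product 5 (Lamp): category_id=NULL, no match -> kept with NULL
  - product 6 (Chair): category_id=1 -> matches Outdoor
All 6 rows appear; 2 have NULL category.

SQL:
SELECT a.name, b.name AS category
FROM products a
LEFT JOIN categories b ON a.category_id = b.id

Result:
name     | category
---------+---------
Stapler  | Kitchen 
Notebook | Tools   
Camera   | Outdoor 
Webcam   | NULL    
Lamp     | NULL    
Chair    | Outdoor 


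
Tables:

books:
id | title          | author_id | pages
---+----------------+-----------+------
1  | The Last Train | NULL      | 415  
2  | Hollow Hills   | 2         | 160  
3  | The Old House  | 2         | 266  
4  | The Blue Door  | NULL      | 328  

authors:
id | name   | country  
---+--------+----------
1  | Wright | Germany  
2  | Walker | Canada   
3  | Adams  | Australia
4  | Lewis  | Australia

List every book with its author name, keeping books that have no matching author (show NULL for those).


LEFT JOIN keeps every row from books (the left table); where author_id has no match in authors, the author columns become NULL. Walk through each book:
  - book 1 (The Last Train): author_id=NULL, no match -> kept with NULL
  - book 2 (Hollow Hills): author_id=2 -> matches Walker
  - book 3 (The Old House): author_id=2 -> matches Walker
  - book 4 (The Blue Door): author_id=NULL, no match -> kept with NULL
All 4 rows appear; 2 have NULL author.

SQL:
SELECT a.title, b.name AS author
FROM books a
LEFT JOIN authors b ON a.author_id = b.id

Result:
title          | author
---------------+-------
The Last Train | NULL  
Hollow Hills   | Walker
The Old House  | Walker
The Blue Door  | NULL  


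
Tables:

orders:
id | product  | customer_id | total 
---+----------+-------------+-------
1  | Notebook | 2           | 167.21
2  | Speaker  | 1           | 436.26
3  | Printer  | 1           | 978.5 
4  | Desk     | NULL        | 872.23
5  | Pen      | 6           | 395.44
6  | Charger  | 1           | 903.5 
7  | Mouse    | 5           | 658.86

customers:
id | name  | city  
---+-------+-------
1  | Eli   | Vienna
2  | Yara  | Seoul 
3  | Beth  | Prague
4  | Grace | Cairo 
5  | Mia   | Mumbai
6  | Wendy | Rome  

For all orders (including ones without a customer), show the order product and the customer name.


LEFT JOIN keeps every row from orders (the left table); where customer_id has no match in customers, the customer columns become NULL. Walk through each order:
  - order 1 (Notebook): customer_id=2 -> matches Yara
  - order 2 (Speaker): customer_id=1 -> matches Eli
  - order 3 (Printer): customer_id=1 -> matches Eli
  - order 4 (Desk): customer_id=NULL, no match -> kept with NULL
  - order 5 (Pen): customer_id=6 -> matches Wendy
  - order 6 (Charger): customer_id=1 -> matches Eli
  - order 7 (Mouse): customer_id=5 -> matches Mia
All 7 rows appear; 1 has NULL customer.

SQL:
SELECT a.product, b.name AS customer
FROM orders a
LEFT JOIN customers b ON a.customer_id = b.id

Result:
product  | customer
---------+---------
Notebook | Yara    
Speaker  | Eli     
Printer  | Eli     
Desk     | NULL    
Pen      | Wendy   
Charger  | Eli     
Mouse    | Mia     


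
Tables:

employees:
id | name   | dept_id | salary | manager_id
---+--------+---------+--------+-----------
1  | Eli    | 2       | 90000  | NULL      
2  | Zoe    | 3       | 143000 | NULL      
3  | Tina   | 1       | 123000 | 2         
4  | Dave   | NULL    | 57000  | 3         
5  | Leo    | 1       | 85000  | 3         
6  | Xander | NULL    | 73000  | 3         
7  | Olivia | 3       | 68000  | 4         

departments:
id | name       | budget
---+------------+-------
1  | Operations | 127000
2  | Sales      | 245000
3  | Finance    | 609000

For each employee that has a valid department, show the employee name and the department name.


INNER JOIN keeps only employees rows whose dept_id matches an id in departments. Walk through each employee:
  - employee 1 (Eli): dept_id=2 -> matches Sales
  - employee 2 (Zoe): dept_id=3 -> matches Finance
  - employee 3 (Tina): dept_id=1 -> matches Operations
  - employee 4 (Dave): dept_id=NULL, no match -> dropped
  - employee 5 (Leo): dept_id=1 -> matches Operations
  - employee 6 (Xander): dept_id=NULL, no match -> dropped
  - employee 7 (Olivia): dept_id=3 -> matches Finance
So 2 of 7 rows are dropped.

SQL:
SELECT a.name, b.name AS department
FROM employees a
INNER JOIN departments b ON a.dept_id = b.id

Result:
name   | department
-------+-----------
Eli    | Sales     
Zoe    | Finance   
Tina   | Operations
Leo    | Operations
Olivia | Finance   


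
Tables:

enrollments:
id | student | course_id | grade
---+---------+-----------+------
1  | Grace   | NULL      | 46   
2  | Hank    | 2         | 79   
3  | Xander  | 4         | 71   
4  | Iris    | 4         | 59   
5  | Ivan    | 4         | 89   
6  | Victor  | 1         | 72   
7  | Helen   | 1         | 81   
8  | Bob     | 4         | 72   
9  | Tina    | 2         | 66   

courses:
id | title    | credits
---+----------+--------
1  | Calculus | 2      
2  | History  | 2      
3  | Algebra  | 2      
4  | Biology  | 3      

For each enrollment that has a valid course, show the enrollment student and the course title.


INNER JOIN keeps only enrollments rows whose course_id matches an id in courses. Walk through each enrollment:
  - enrollment 1 (Grace): course_id=NULL, no match -> dropped
  - enrollment 2 (Hank): course_id=2 -> matches History
  - enrollment 3 (Xander): course_id=4 -> matches Biology
  - enrollment 4 (Iris): course_id=4 -> matches Biology
  - enrollment 5 (Ivan): course_id=4 -> matches Biology
  - enrollment 6 (Victor): course_id=1 -> matches Calculus
  - enrollment 7 (Helen): course_id=1 -> matches Calculus
  - enrollment 8 (Bob): course_id=4 -> matches Biology
  - enrollment 9 (Tina): course_id=2 -> matches History
So 1 of 9 rows is dropped.

SQL:
SELECT a.student, b.title AS course
FROM enrollments a
INNER JOIN courses b ON a.course_id = b.id

Result:
student | course  
--------+---------
Hank    | History 
Xander  | Biology 
Iris    | Biology 
Ivan    | Biology 
Victor  | Calculus
Helen   | Calculus
Bob     | Biology 
Tina    | History 


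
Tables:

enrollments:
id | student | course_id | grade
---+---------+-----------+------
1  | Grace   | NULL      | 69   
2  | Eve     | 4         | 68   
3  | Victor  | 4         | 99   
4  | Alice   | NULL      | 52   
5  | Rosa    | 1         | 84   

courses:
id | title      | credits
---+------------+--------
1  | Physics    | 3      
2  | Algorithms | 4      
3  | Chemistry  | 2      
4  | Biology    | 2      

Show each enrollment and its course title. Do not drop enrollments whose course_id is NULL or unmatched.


LEFT JOIN keeps every row from enrollments (the left table); where course_id has no match in courses, the course columns become NULL. Walk through each enrollment:
  - enrollment 1 (Grace): course_id=NULL, no match -> kept with NULL
  - enrollment 2 (Eve): course_id=4 -> matches Biology
  - enrollment 3 (Victor): course_id=4 -> matches Biology
  - enrollment 4 (Alice): course_id=NULL, no match -> kept with NULL
  - enrollment 5 (Rosa): course_id=1 -> matches Physics
All 5 rows appear; 2 have NULL course.

SQL:
SELECT a.student, b.title AS course
FROM enrollments a
LEFT JOIN courses b ON a.course_id = b.id

Result:
student | course 
--------+--------
Grace   | NULL   
Eve     | Biology
Victor  | Biology
Alice   | NULL   
Rosa    | Physics


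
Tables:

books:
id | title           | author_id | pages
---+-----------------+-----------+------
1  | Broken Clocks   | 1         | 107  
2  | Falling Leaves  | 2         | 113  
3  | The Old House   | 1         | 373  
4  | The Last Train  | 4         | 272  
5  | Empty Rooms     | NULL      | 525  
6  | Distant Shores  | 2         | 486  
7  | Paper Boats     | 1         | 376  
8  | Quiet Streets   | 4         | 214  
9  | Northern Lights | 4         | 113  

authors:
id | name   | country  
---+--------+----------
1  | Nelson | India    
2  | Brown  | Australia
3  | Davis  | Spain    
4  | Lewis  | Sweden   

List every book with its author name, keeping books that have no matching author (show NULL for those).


LEFT JOIN keeps every row from books (the left table); where author_id has no match in authors, the author columns become NULL. Walk through each book:
  - book 1 (Broken Clocks): author_id=1 -> matches Nelson
  - book 2 (Falling Leaves): author_id=2 -> matches Brown
  - book 3 (The Old House): author_id=1 -> matches Nelson
  - book 4 (The Last Train): author_id=4 -> matches Lewis
  - book 5 (Empty Rooms): author_id=NULL, no match -> kept with NULL
  - book 6 (Distant Shores): author_id=2 -> matches Brown
  - book 7 (Paper Boats): author_id=1 -> matches Nelson
  - book 8 (Quiet Streets): author_id=4 -> matches Lewis
  - book 9 (Northern Lights): author_id=4 -> matches Lewis
All 9 rows appear; 1 has NULL author.

SQL:
SELECT a.title, b.name AS author
FROM books a
LEFT JOIN authors b ON a.author_id = b.id

Result:
title           | author
----------------+-------
Broken Clocks   | Nelson
Falling Leaves  | Brown 
The Old House   | Nelson
The Last Train  | Lewis 
Empty Rooms     | NULL  
Distant Shores  | Brown 
Paper Boats     | Nelson
Quiet Streets   | Lewis 
Northern Lights | Lewis 


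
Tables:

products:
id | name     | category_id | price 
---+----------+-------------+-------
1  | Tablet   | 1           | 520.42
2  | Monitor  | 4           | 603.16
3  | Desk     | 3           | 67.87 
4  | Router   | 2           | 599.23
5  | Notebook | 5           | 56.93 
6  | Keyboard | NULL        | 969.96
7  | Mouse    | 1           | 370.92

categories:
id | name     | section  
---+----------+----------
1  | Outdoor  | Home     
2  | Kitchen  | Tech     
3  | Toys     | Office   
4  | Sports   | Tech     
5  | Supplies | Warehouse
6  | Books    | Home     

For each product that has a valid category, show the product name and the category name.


INNER JOIN keeps only products rows whose category_id matches an id in categories. Walk through each product:
  - product 1 (Tablet): category_id=1 -> matches Outdoor
  - product 2 (Monitor): category_id=4 -> matches Sports
  - product 3 (Desk): category_id=3 -> matches Toys
  - product 4 (Router): category_id=2 -> matches Kitchen
  - product 5 (Notebook): category_id=5 -> matches Supplies
  - product 6 (Keyboard): category_id=NULL, no match -> dropped
  - product 7 (Mouse): category_id=1 -> matches Outdoor
So 1 of 7 rows is dropped.

SQL:
SELECT a.name, b.name AS category
FROM products a
INNER JOIN categories b ON a.category_id = b.id

Result:
name     | category
---------+---------
Tablet   | Outdoor 
Monitor  | Sports  
Desk     | Toys    
Router   | Kitchen 
Notebook | Supplies
Mouse    | Outdoor 


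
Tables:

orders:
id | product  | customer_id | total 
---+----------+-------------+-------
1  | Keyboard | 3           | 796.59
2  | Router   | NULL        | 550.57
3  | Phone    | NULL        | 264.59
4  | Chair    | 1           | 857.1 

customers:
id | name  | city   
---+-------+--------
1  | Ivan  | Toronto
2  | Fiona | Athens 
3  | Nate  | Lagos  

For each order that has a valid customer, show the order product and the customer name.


INNER JOIN keeps only orders rows whose customer_id matches an id in customers. Walk through each order:
  - order 1 (Keyboard): customer_id=3 -> matches Nate
  - order 2 (Router): customer_id=NULL, no match -> dropped
  - order 3 (Phone): customer_id=NULL, no match -> dropped
  - order 4 (Chair): customer_id=1 -> matches Ivan
So 2 of 4 rows are dropped.

SQL:
SELECT a.product, b.name AS customer
FROM orders a
INNER JOIN customers b ON a.customer_id = b.id

Result:
product  | customer
---------+---------
Keyboard | Nate    
Chair    | Ivan    


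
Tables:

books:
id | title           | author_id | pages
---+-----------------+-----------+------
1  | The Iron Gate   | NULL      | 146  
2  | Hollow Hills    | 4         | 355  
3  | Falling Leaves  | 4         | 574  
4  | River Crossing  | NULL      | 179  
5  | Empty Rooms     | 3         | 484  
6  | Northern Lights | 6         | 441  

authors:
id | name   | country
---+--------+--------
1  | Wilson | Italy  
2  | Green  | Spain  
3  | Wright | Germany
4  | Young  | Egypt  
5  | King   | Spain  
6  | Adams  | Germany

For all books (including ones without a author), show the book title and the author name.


LEFT JOIN keeps every row from books (the left table); where author_id has no match in authors, the author columns become NULL. Walk through each book:
  - book 1 (The Iron Gate): author_id=NULL, no match -> kept with NULL
  - book 2 (Hollow Hills): author_id=4 -> matches Young
  - book 3 (Falling Leaves): author_id=4 -> matches Young
  - book 4 (River Crossing): author_id=NULL, no match -> kept with NULL
  - book 5 (Empty Rooms): author_id=3 -> matches Wright
  - book 6 (Northern Lights): author_id=6 -> matches Adams
All 6 rows appear; 2 have NULL author.

SQL:
SELECT a.title, b.name AS author
FROM books a
LEFT JOIN authors b ON a.author_id = b.id

Result:
title           | author
----------------+-------
The Iron Gate   | NULL  
Hollow Hills    | Young 
Falling Leaves  | Young 
River Crossing  | NULL  
Empty Rooms     | Wright
Northern Lights | Adams 


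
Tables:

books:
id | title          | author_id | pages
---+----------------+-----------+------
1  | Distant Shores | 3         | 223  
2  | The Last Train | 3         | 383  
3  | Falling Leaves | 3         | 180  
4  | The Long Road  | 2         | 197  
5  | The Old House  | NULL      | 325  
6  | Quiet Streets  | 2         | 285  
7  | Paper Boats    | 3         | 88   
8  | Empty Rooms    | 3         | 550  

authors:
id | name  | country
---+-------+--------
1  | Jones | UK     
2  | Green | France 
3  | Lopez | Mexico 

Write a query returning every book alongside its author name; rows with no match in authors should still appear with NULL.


LEFT JOIN keeps every row from books (the left table); where author_id has no match in authors, the author columns become NULL. Walk through each book:
  - book 1 (Distant Shores): author_id=3 -> matches Lopez
  - book 2 (The Last Train): author_id=3 -> matches Lopez
  - book 3 (Falling Leaves): author_id=3 -> matches Lopez
  - book 4 (The Long Road): author_id=2 -> matches Green
  - book 5 (The Old House): author_id=NULL, no match -> kept with NULL
  - book 6 (Quiet Streets): author_id=2 -> matches Green
  - book 7 (Paper Boats): author_id=3 -> matches Lopez
  - book 8 (Empty Rooms): author_id=3 -> matches Lopez
All 8 rows appear; 1 has NULL author.

SQL:
SELECT a.title, b.name AS author
FROM books a
LEFT JOIN authors b ON a.author_id = b.id

Result:
title          | author
---------------+-------
Distant Shores | Lopez 
The Last Train | Lopez 
Falling Leaves | Lopez 
The Long Road  | Green 
The Old House  | NULL  
Quiet Streets  | Green 
Paper Boats    | Lopez 
Empty Rooms    | Lopez 


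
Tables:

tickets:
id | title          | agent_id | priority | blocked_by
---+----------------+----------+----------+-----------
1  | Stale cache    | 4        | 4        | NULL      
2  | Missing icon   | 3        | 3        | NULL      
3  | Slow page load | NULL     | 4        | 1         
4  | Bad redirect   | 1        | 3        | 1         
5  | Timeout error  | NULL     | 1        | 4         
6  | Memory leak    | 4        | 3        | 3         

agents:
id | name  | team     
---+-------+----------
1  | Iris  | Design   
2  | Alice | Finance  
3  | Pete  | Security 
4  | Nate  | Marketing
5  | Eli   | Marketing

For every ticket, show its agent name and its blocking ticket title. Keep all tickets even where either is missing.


Two LEFT JOINs from the same base table tickets: one to agents via agent_id, one to tickets itself via blocked_by. Both are LEFT so every ticket is preserved.
Match against agents:
  - ticket 1 (Stale cache): agent_id=4 -> matches Nate
  - ticket 2 (Missing icon): agent_id=3 -> matches Pete
  - ticket 3 (Slow page load): agent_id=NULL, no match -> kept with NULL
  - ticket 4 (Bad redirect): agent_id=1 -> matches Iris
  - ticket 5 (Timeout error): agent_id=NULL, no match -> kept with NULL
  - ticket 6 (Memory leak): agent_id=4 -> matches Nate
Match against tickets (self):
  - ticket 1 (Stale cache): blocked_by=NULL -> NULL
  - ticket 2 (Missing icon): blocked_by=NULL -> NULL
  - ticket 3 (Slow page load): blocked_by=1 -> Stale cache
  - ticket 4 (Bad redirect): blocked_by=1 -> Stale cache
  - ticket 5 (Timeout error): blocked_by=4 -> Bad redirect
  - ticket 6 (Memory leak): blocked_by=3 -> Slow page load

SQL:
SELECT a.title, b.name AS agent, c.title AS blocked_by
FROM tickets a
LEFT JOIN agents b ON a.agent_id = b.id
LEFT JOIN tickets c ON a.blocked_by = c.id

Result:
title          | agent | blocked_by    
---------------+-------+---------------
Stale cache    | Nate  | NULL          
Missing icon   | Pete  | NULL          
Slow page load | NULL  | Stale cache   
Bad redirect   | Iris  | Stale cache   
Timeout error  | NULL  | Bad redirect  
Memory leak    | Nate  | Slow page load


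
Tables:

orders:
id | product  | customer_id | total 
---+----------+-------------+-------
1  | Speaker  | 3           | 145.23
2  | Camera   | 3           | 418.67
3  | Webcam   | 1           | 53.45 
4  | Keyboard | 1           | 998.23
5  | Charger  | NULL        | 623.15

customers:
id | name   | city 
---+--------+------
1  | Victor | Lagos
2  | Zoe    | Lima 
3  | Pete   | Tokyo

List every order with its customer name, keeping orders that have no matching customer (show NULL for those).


LEFT JOIN keeps every row from orders (the left table); where customer_id has no match in customers, the customer columns become NULL. Walk through each order:
  - order 1 (Speaker): customer_id=3 -> matches Pete
  - order 2 (Camera): customer_id=3 -> matches Pete
  - order 3 (Webcam): customer_id=1 -> matches Victor
  - order 4 (Keyboard): customer_id=1 -> matches Victor
  - order 5 (Charger): customer_id=NULL, no match -> kept with NULL
All 5 rows appear; 1 has NULL customer.

SQL:
SELECT a.product, b.name AS customer
FROM orders a
LEFT JOIN customers b ON a.customer_id = b.id

Result:
product  | customer
---------+---------
Speaker  | Pete    
Camera   | Pete    
Webcam   | Victor  
Keyboard | Victor  
Charger  | NULL    


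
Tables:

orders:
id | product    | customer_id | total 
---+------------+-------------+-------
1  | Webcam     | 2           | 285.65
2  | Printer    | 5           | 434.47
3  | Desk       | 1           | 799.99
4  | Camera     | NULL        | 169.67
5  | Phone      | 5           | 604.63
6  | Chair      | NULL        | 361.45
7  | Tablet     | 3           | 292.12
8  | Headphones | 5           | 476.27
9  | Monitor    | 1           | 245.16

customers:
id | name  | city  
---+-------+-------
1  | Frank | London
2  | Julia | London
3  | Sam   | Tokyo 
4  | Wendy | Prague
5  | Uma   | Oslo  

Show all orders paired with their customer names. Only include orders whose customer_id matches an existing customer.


INNER JOIN keeps only orders rows whose customer_id matches an id in customers. Walk through each order:
  - order 1 (Webcam): customer_id=2 -> matches Julia
  - order 2 (Printer): customer_id=5 -> matches Uma
  - order 3 (Desk): customer_id=1 -> matches Frank
  - order 4 (Camera): customer_id=NULL, no match -> dropped
  - order 5 (Phone): customer_id=5 -> matches Uma
  - order 6 (Chair): customer_id=NULL, no match -> dropped
  - order 7 (Tablet): customer_id=3 -> matches Sam
  - order 8 (Headphones): customer_id=5 -> matches Uma
  - order 9 (Monitor): customer_id=1 -> matches Frank
So 2 of 9 rows are dropped.

SQL:
SELECT a.product, b.name AS customer
FROM orders a
INNER JOIN customers b ON a.customer_id = b.id

Result:
product    | customer
-----------+---------
Webcam     | Julia   
Printer    | Uma     
Desk       | Frank   
Phone      | Uma     
Tablet     | Sam     
Headphones | Uma     
Monitor    | Frank   


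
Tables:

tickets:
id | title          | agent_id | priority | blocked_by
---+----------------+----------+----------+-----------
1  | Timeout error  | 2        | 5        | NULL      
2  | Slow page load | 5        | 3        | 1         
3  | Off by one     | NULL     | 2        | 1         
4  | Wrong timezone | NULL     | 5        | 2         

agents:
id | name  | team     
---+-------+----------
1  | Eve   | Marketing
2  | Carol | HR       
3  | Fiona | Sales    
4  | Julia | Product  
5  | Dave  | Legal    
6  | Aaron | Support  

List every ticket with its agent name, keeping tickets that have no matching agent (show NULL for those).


LEFT JOIN keeps every row from tickets (the left table); where agent_id has no match in agents, the agent columns become NULL. Walk through each ticket:
  - ticket 1 (Timeout error): agent_id=2 -> matches Carol
  - ticket 2 (Slow page load): agent_id=5 -> matches Dave
  - ticket 3 (Off by one): agent_id=NULL, no match -> kept with NULL
  - ticket 4 (Wrong timezone): agent_id=NULL, no match -> kept with NULL
All 4 rows appear; 2 have NULL agent.

SQL:
SELECT a.title, b.name AS agent
FROM tickets a
LEFT JOIN agents b ON a.agent_id = b.id

Result:
title          | agent
---------------+------
Timeout error  | Carol
Slow page load | Dave 
Off by one     | NULL 
Wrong timezone | NULL 


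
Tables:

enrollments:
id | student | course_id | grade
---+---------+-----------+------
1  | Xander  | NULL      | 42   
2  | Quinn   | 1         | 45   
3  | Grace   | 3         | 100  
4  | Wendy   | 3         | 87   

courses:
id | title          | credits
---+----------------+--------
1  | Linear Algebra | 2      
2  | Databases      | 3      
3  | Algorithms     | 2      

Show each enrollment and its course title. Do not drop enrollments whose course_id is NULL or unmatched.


LEFT JOIN keeps every row from enrollments (the left table); where course_id has no match in courses, the course columns become NULL. Walk through each enrollment:
  - enrollment 1 (Xander): course_id=NULL, no match -> kept with NULL
  - enrollment 2 (Quinn): course_id=1 -> matches Linear Algebra
  - enrollment 3 (Grace): course_id=3 -> matches Algorithms
  - enrollment 4 (Wendy): course_id=3 -> matches Algorithms
All 4 rows appear; 1 has NULL course.

SQL:
SELECT a.student, b.title AS course
FROM enrollments a
LEFT JOIN courses b ON a.course_id = b.id

Result:
student | course        
--------+---------------
Xander  | NULL          
Quinn   | Linear Algebra
Grace   | Algorithms    
Wendy   | Algorithms    


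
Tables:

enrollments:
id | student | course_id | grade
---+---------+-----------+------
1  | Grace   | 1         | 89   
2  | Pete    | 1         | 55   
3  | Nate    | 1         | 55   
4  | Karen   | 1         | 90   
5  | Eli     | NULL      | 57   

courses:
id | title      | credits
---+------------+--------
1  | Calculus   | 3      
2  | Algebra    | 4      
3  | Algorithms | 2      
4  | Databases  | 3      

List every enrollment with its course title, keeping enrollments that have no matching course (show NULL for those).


LEFT JOIN keeps every row from enrollments (the left table); where course_id has no match in courses, the course columns become NULL. Walk through each enrollment:
  - enrollment 1 (Grace): course_id=1 -> matches Calculus
  - enrollment 2 (Pete): course_id=1 -> matches Calculus
  - enrollment 3 (Nate): course_id=1 -> matches Calculus
  - enrollment 4 (Karen): course_id=1 -> matches Calculus
  - enrollment 5 (Eli): course_id=NULL, no match -> kept with NULL
All 5 rows appear; 1 has NULL course.

SQL:
SELECT a.student, b.title AS course
FROM enrollments a
LEFT JOIN courses b ON a.course_id = b.id

Result:
student | course  
--------+---------
Grace   | Calculus
Pete    | Calculus
Nate    | Calculus
Karen   | Calculus
Eli     | NULL    


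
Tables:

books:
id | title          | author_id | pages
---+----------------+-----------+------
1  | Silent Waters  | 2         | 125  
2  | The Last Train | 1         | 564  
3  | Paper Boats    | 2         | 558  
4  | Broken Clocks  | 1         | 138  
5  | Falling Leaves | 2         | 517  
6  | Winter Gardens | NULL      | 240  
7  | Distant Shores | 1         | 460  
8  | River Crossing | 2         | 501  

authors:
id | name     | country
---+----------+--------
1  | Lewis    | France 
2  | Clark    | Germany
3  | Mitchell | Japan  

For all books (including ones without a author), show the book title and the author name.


LEFT JOIN keeps every row from books (the left table); where author_id has no match in authors, the author columns become NULL. Walk through each book:
  - book 1 (Silent Waters): author_id=2 -> matches Clark
  - book 2 (The Last Train): author_id=1 -> matches Lewis
  - book 3 (Paper Boats): author_id=2 -> matches Clark
  - book 4 (Broken Clocks): author_id=1 -> matches Lewis
  - book 5 (Falling Leaves): author_id=2 -> matches Clark
  - book 6 (Winter Gardens): author_id=NULL, no match -> kept with NULL
  - book 7 (Distant Shores): author_id=1 -> matches Lewis
  - book 8 (River Crossing): author_id=2 -> matches Clark
All 8 rows appear; 1 has NULL author.

SQL:
SELECT a.title, b.name AS author
FROM books a
LEFT JOIN authors b ON a.author_id = b.id

Result:
title          | author
---------------+-------
Silent Waters  | Clark 
The Last Train | Lewis 
Paper Boats    | Clark 
Broken Clocks  | Lewis 
Falling Leaves | Clark 
Winter Gardens | NULL  
Distant Shores | Lewis 
River Crossing | Clark 


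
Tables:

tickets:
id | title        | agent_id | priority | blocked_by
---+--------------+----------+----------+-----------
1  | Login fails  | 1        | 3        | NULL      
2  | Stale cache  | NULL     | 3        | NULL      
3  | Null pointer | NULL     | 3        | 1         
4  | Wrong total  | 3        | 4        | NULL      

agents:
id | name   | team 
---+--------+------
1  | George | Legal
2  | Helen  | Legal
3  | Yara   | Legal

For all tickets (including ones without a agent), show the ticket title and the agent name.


LEFT JOIN keeps every row from tickets (the left table); where agent_id has no match in agents, the agent columns become NULL. Walk through each ticket:
  - ticket 1 (Login fails): agent_id=1 -> matches George
  - ticket 2 (Stale cache): agent_id=NULL, no match -> kept with NULL
  - ticket 3 (Null pointer): agent_id=NULL, no match -> kept with NULL
  - ticket 4 (Wrong total): agent_id=3 -> matches Yara
All 4 rows appear; 2 have NULL agent.

SQL:
SELECT a.title, b.name AS agent
FROM tickets a
LEFT JOIN agents b ON a.agent_id = b.id

Result:
title        | agent 
-------------+-------
Login fails  | George
Stale cache  | NULL  
Null pointer | NULL  
Wrong total  | Yara  


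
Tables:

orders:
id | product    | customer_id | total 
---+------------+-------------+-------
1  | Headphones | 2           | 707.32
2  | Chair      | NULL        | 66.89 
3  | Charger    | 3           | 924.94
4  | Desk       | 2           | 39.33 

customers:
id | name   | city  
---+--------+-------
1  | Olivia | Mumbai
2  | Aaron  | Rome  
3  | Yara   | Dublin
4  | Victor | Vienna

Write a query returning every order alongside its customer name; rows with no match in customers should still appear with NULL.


LEFT JOIN keeps every row from orders (the left table); where customer_id has no match in customers, the customer columns become NULL. Walk through each order:
  - order 1 (Headphones): customer_id=2 -> matches Aaron
  - order 2 (Chair): customer_id=NULL, no match -> kept with NULL
  - order 3 (Charger): customer_id=3 -> matches Yara
  - order 4 (Desk): customer_id=2 -> matches Aaron
All 4 rows appear; 1 has NULL customer.

SQL:
SELECT a.product, b.name AS customer
FROM orders a
LEFT JOIN customers b ON a.customer_id = b.id

Result:
product    | customer
-----------+---------
Headphones | Aaron   
Chair      | NULL    
Charger    | Yara    
Desk       | Aaron   


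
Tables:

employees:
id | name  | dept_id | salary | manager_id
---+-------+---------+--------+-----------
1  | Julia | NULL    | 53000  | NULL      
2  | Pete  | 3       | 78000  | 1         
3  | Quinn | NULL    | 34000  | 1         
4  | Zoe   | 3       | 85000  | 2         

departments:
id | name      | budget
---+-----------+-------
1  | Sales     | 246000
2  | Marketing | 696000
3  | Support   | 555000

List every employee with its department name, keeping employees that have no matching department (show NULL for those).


LEFT JOIN keeps every row from employees (the left table); where dept_id has no match in departments, the department columns become NULL. Walk through each employee:
  - employee 1 (Julia): dept_id=NULL, no match -> kept with NULL
  - employee 2 (Pete): dept_id=3 -> matches Support
  - employee 3 (Quinn): dept_id=NULL, no match -> kept with NULL
  - employee 4 (Zoe): dept_id=3 -> matches Support
All 4 rows appear; 2 have NULL department.

SQL:
SELECT a.name, b.name AS department
FROM employees a
LEFT JOIN departments b ON a.dept_id = b.id

Result:
name  | department
------+-----------
Julia | NULL      
Pete  | Support   
Quinn | NULL      
Zoe   | Support   


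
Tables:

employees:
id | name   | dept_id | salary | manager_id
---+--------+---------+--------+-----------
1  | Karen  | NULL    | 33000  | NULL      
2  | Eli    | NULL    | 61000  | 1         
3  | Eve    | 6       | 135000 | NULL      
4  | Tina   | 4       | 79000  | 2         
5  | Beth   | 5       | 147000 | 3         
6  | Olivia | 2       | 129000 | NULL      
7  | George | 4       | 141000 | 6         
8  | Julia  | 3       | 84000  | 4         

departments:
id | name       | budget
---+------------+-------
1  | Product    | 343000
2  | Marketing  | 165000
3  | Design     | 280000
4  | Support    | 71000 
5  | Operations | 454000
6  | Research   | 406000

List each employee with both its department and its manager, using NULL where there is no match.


Two LEFT JOINs from the same base table employees: one to departments via dept_id, one to employees itself via manager_id. Both are LEFT so every employee is preserved.
Match against departments:
  - employee 1 (Karen): dept_id=NULL, no match -> kept with NULL
  - employee 2 (Eli): dept_id=NULL, no match -> kept with NULL
  - employee 3 (Eve): dept_id=6 -> matches Research
  - employee 4 (Tina): dept_id=4 -> matches Support
  - employee 5 (Beth): dept_id=5 -> matches Operations
  - employee 6 (Olivia): dept_id=2 -> matches Marketing
  - employee 7 (George): dept_id=4 -> matches Support
  - employee 8 (Julia): dept_id=3 -> matches Design
Match against employees (self):
  - employee 1 (Karen): manager_id=NULL -> NULL
  - employee 2 (Eli): manager_id=1 -> Karen
  - employee 3 (Eve): manager_id=NULL -> NULL
  - employee 4 (Tina): manager_id=2 -> Eli
  - employee 5 (Beth): manager_id=3 -> Eve
  - employee 6 (Olivia): manager_id=NULL -> NULL
  - employee 7 (George): manager_id=6 -> Olivia
  - employee 8 (Julia): manager_id=4 -> Tina

SQL:
SELECT a.name, b.name AS department, c.name AS manager
FROM employees a
LEFT JOIN departments b ON a.dept_id = b.id
LEFT JOIN employees c ON a.manager_id = c.id

Result:
name   | department | manager
-------+------------+--------
Karen  | NULL       | NULL   
Eli    | NULL       | Karen  
Eve    | Research   | NULL   
Tina   | Support    | Eli    
Beth   | Operations | Eve    
Olivia | Marketing  | NULL   
George | Support    | Olivia 
Julia  | Design     | Tina   
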